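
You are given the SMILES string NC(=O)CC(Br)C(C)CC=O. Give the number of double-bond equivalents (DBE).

Molecular formula: C7H12BrNO2.
DoU = (2C + 2 + N − H − X) / 2, where X is the halogen count and O/S are ignored.
    = (2·7 + 2 + 1 − 12 − 1) / 2 = 4 / 2 = 2.

2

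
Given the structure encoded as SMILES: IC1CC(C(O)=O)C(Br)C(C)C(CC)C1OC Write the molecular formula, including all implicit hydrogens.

Walk through each heavy atom and fill implicit hydrogens from standard valence (C 4, N 3, O 2, S 2, halogen 1):
  atom 1: I (halogen, monovalent) → 0 H
  atom 2: C, bond orders sum to 3 (valence 4) → 1 H
  atom 3: C, bond orders sum to 2 (valence 4) → 2 H
  atom 4: C, bond orders sum to 3 (valence 4) → 1 H
  atom 5: C, bond orders sum to 4 (valence 4) → 0 H
  atom 6: O, bond orders sum to 1 (valence 2) → 1 H
  atom 7: O, bond orders sum to 2 (valence 2) → 0 H
  atom 8: C, bond orders sum to 3 (valence 4) → 1 H
  atom 9: Br (halogen, monovalent) → 0 H
  atom 10: C, bond orders sum to 3 (valence 4) → 1 H
  atom 11: C, bond orders sum to 1 (valence 4) → 3 H
  atom 12: C, bond orders sum to 3 (valence 4) → 1 H
  atom 13: C, bond orders sum to 2 (valence 4) → 2 H
  atom 14: C, bond orders sum to 1 (valence 4) → 3 H
  atom 15: C, bond orders sum to 3 (valence 4) → 1 H
  atom 16: O, bond orders sum to 2 (valence 2) → 0 H
  atom 17: C, bond orders sum to 1 (valence 4) → 3 H
Totals → C:12, H:20, Br:1, I:1, O:3.
In Hill order: C12H20BrIO3.

C12H20BrIO3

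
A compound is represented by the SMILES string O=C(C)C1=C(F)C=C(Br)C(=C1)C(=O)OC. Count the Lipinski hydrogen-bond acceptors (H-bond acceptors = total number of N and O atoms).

N atoms: 0; O atoms: 3.
Lipinski HBA = 0 + 3 = 3.

3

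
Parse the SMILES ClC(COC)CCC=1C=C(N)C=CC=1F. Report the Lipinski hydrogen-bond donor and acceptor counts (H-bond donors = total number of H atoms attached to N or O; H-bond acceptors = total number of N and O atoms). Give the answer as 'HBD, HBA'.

2, 2

Donors: find every N or O and count the H atoms it carries.
  atom 4 (O): bond orders sum to 2 → 0 H
  atom 11 (N): bond orders sum to 1 → 2 H
Lipinski HBD = 2.
Acceptors: N atoms = 1, O atoms = 1 → HBA = 2.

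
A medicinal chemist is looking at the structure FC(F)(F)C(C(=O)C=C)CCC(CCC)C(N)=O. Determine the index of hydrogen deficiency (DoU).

Molecular formula: C12H18F3NO2.
DoU = (2C + 2 + N − H − X) / 2, where X is the halogen count and O/S are ignored.
    = (2·12 + 2 + 1 − 18 − 3) / 2 = 6 / 2 = 3.

3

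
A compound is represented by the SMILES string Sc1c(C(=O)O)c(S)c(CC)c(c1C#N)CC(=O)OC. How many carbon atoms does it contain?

13

Count every carbon token in the SMILES (each C, including those in ring-closure positions and inside branches).
Carbon count: 13.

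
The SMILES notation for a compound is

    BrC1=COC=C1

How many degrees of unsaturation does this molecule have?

Degree of unsaturation = (number of rings) + (number of π bonds).
Ring closures in the SMILES: 1.
π bonds: 2 double bonds (each 1 DoU) → 2 DoU from unsaturation.
Total DoU = 1 + 2 = 3.

3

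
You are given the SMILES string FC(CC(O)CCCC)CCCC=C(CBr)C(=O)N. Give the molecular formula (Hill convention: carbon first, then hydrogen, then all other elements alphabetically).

Walk through each heavy atom and fill implicit hydrogens from standard valence (C 4, N 3, O 2, S 2, halogen 1):
  atom 1: F (halogen, monovalent) → 0 H
  atom 2: C, bond orders sum to 3 (valence 4) → 1 H
  atom 3: C, bond orders sum to 2 (valence 4) → 2 H
  atom 4: C, bond orders sum to 3 (valence 4) → 1 H
  atom 5: O, bond orders sum to 1 (valence 2) → 1 H
  atom 6: C, bond orders sum to 2 (valence 4) → 2 H
  atom 7: C, bond orders sum to 2 (valence 4) → 2 H
  atom 8: C, bond orders sum to 2 (valence 4) → 2 H
  atom 9: C, bond orders sum to 1 (valence 4) → 3 H
  atom 10: C, bond orders sum to 2 (valence 4) → 2 H
  atom 11: C, bond orders sum to 2 (valence 4) → 2 H
  atom 12: C, bond orders sum to 2 (valence 4) → 2 H
  atom 13: C, bond orders sum to 3 (valence 4) → 1 H
  atom 14: C, bond orders sum to 4 (valence 4) → 0 H
  atom 15: C, bond orders sum to 2 (valence 4) → 2 H
  atom 16: Br (halogen, monovalent) → 0 H
  atom 17: C, bond orders sum to 4 (valence 4) → 0 H
  atom 18: O, bond orders sum to 2 (valence 2) → 0 H
  atom 19: N, bond orders sum to 1 (valence 3) → 2 H
Totals → C:14, H:25, Br:1, F:1, N:1, O:2.

C14H25BrFNO2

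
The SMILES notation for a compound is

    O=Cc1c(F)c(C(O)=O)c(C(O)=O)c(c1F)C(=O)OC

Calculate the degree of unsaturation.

Molecular formula: C11H6F2O7.
DoU = (2C + 2 + N − H − X) / 2, where X is the halogen count and O/S are ignored.
    = (2·11 + 2 + 0 − 6 − 2) / 2 = 16 / 2 = 8.

8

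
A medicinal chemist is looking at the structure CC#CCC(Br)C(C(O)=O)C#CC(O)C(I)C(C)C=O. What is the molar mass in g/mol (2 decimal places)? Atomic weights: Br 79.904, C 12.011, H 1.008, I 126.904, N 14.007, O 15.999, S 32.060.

First, the molecular formula is C14H16BrIO4 (counting implicit H from valence).
  Br: 1 × 79.904 = 79.904
  C: 14 × 12.011 = 168.154
  H: 16 × 1.008 = 16.128
  I: 1 × 126.904 = 126.904
  O: 4 × 15.999 = 63.996
Sum: 1×79.904 + 14×12.011 + 16×1.008 + 1×126.904 + 4×15.999 = 455.086 → 455.09 g/mol.

455.09 g/mol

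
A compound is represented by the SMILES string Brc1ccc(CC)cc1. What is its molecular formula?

Walk through each heavy atom and fill implicit hydrogens from standard valence (C 4, N 3, O 2, S 2, halogen 1); for lowercase aromatic atoms, an aromatic c carries 1 H when it has two neighbours and 0 H with three, and aromatic n carries 0 H:
  atom 1: Br (halogen, monovalent) → 0 H
  atom 2: aromatic c, 3 neighbours → 0 H
  atom 3: aromatic c, 2 neighbours → 1 H
  atom 4: aromatic c, 2 neighbours → 1 H
  atom 5: aromatic c, 3 neighbours → 0 H
  atom 6: C, bond orders sum to 2 (valence 4) → 2 H
  atom 7: C, bond orders sum to 1 (valence 4) → 3 H
  atom 8: aromatic c, 2 neighbours → 1 H
  atom 9: aromatic c, 2 neighbours → 1 H
Totals → C:8, H:9, Br:1.
In Hill order: C8H9Br.

C8H9Br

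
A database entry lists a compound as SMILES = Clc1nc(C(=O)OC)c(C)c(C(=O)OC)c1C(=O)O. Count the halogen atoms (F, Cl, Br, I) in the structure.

Halogen atoms appear at heavy-atom position 1 (1×Cl).
Other groups present: 1 carboxylic acid, 2 ester.
Halogen count: 1.

1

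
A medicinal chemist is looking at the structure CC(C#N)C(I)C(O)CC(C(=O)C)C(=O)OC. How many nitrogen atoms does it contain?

Scan the SMILES for N atoms (remember two-letter symbols like Cl and Br are single atoms).
Nitrogen count: 1.

1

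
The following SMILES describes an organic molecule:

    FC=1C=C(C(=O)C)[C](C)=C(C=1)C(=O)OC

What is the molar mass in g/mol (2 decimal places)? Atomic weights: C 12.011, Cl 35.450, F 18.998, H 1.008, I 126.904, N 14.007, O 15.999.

210.20 g/mol

First, the molecular formula is C11H11FO3 (counting implicit H from valence).
  C: 11 × 12.011 = 132.121
  F: 1 × 18.998 = 18.998
  H: 11 × 1.008 = 11.088
  O: 3 × 15.999 = 47.997
Sum: 11×12.011 + 1×18.998 + 11×1.008 + 3×15.999 = 210.204 → 210.20 g/mol.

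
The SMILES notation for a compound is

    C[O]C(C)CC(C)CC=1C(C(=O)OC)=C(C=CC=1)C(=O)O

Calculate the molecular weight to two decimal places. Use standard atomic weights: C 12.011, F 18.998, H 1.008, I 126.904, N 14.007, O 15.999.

First, the molecular formula is C16H22O5 (counting implicit H from valence).
  C: 16 × 12.011 = 192.176
  H: 22 × 1.008 = 22.176
  O: 5 × 15.999 = 79.995
Sum: 16×12.011 + 22×1.008 + 5×15.999 = 294.347 → 294.35 g/mol.

294.35 g/mol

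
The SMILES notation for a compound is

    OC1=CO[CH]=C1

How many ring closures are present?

In SMILES, each pair of matching ring-closure digits denotes one ring-closing bond; the number of such bonds equals the number of independent rings.
Ring-closure bonds here: 1.

1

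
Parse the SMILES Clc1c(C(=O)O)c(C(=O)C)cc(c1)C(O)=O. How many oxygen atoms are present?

5

Scan the SMILES for O atoms (remember two-letter symbols like Cl and Br are single atoms).
Oxygen count: 5.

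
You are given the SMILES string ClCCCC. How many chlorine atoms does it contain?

1

Scan the SMILES for Cl atoms (remember two-letter symbols like Cl and Br are single atoms).
Chlorine count: 1.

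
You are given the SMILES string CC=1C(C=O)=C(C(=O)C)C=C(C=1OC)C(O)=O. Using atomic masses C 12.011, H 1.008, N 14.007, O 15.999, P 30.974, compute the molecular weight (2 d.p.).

236.22 g/mol

First, the molecular formula is C12H12O5 (counting implicit H from valence).
  C: 12 × 12.011 = 144.132
  H: 12 × 1.008 = 12.096
  O: 5 × 15.999 = 79.995
Sum: 12×12.011 + 12×1.008 + 5×15.999 = 236.223 → 236.22 g/mol.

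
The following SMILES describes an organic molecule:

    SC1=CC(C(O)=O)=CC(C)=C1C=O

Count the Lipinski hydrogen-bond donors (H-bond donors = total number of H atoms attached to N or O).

Donors: find every N or O and count the H atoms it carries.
  atom 6 (O): bond orders sum to 1 → 1 H
  atom 7 (O): bond orders sum to 2 → 0 H
  atom 13 (O): bond orders sum to 2 → 0 H
Lipinski HBD = 1.

1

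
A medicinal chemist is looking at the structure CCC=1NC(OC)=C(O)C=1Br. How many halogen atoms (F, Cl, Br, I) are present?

1

Halogen atoms appear at heavy-atom position 11 (1×Br).
Other groups present: 1 ether, 1 hydroxyl.
Halogen count: 1.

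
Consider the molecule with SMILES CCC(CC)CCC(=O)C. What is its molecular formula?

C9H18O

Walk through each heavy atom and fill implicit hydrogens from standard valence (C 4, N 3, O 2, S 2, halogen 1):
  atom 1: C, bond orders sum to 1 (valence 4) → 3 H
  atom 2: C, bond orders sum to 2 (valence 4) → 2 H
  atom 3: C, bond orders sum to 3 (valence 4) → 1 H
  atom 4: C, bond orders sum to 2 (valence 4) → 2 H
  atom 5: C, bond orders sum to 1 (valence 4) → 3 H
  atom 6: C, bond orders sum to 2 (valence 4) → 2 H
  atom 7: C, bond orders sum to 2 (valence 4) → 2 H
  atom 8: C, bond orders sum to 4 (valence 4) → 0 H
  atom 9: O, bond orders sum to 2 (valence 2) → 0 H
  atom 10: C, bond orders sum to 1 (valence 4) → 3 H
Totals → C:9, H:18, O:1.
In Hill order: C9H18O.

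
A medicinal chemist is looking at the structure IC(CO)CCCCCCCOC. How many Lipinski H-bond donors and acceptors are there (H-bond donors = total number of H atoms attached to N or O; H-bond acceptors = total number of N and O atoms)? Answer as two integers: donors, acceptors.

1, 2

Donors: find every N or O and count the H atoms it carries.
  atom 4 (O): bond orders sum to 1 → 1 H
  atom 12 (O): bond orders sum to 2 → 0 H
Lipinski HBD = 1.
Acceptors: N atoms = 0, O atoms = 2 → HBA = 2.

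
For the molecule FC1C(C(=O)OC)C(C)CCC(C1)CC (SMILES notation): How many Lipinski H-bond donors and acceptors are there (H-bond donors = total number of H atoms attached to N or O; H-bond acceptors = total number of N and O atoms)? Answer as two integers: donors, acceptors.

0, 2

Donors: find every N or O and count the H atoms it carries.
  atom 5 (O): bond orders sum to 2 → 0 H
  atom 6 (O): bond orders sum to 2 → 0 H
Lipinski HBD = 0.
Acceptors: N atoms = 0, O atoms = 2 → HBA = 2.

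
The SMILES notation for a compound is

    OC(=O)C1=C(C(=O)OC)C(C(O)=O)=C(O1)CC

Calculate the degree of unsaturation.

6

Molecular formula: C10H10O7.
DoU = (2C + 2 + N − H − X) / 2, where X is the halogen count and O/S are ignored.
    = (2·10 + 2 + 0 − 10 − 0) / 2 = 12 / 2 = 6.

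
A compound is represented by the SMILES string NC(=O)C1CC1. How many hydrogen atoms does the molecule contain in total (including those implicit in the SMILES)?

7

Walk through each heavy atom and fill implicit hydrogens from standard valence (C 4, N 3, O 2, S 2, halogen 1):
  atom 1: N, bond orders sum to 1 (valence 3) → 2 H
  atom 2: C, bond orders sum to 4 (valence 4) → 0 H
  atom 3: O, bond orders sum to 2 (valence 2) → 0 H
  atom 4: C, bond orders sum to 3 (valence 4) → 1 H
  atom 5: C, bond orders sum to 2 (valence 4) → 2 H
  atom 6: C, bond orders sum to 2 (valence 4) → 2 H
Total hydrogens: 7.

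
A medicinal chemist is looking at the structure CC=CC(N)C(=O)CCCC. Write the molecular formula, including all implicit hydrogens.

C9H17NO

Walk through each heavy atom and fill implicit hydrogens from standard valence (C 4, N 3, O 2, S 2, halogen 1):
  atom 1: C, bond orders sum to 1 (valence 4) → 3 H
  atom 2: C, bond orders sum to 3 (valence 4) → 1 H
  atom 3: C, bond orders sum to 3 (valence 4) → 1 H
  atom 4: C, bond orders sum to 3 (valence 4) → 1 H
  atom 5: N, bond orders sum to 1 (valence 3) → 2 H
  atom 6: C, bond orders sum to 4 (valence 4) → 0 H
  atom 7: O, bond orders sum to 2 (valence 2) → 0 H
  atom 8: C, bond orders sum to 2 (valence 4) → 2 H
  atom 9: C, bond orders sum to 2 (valence 4) → 2 H
  atom 10: C, bond orders sum to 2 (valence 4) → 2 H
  atom 11: C, bond orders sum to 1 (valence 4) → 3 H
Totals → C:9, H:17, N:1, O:1.
In Hill order: C9H17NO.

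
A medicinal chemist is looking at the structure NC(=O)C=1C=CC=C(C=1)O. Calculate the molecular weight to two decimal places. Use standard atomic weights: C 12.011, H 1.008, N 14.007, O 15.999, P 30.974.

First, the molecular formula is C7H7NO2 (counting implicit H from valence).
  C: 7 × 12.011 = 84.077
  H: 7 × 1.008 = 7.056
  N: 1 × 14.007 = 14.007
  O: 2 × 15.999 = 31.998
Sum: 7×12.011 + 7×1.008 + 1×14.007 + 2×15.999 = 137.138 → 137.14 g/mol.

137.14 g/mol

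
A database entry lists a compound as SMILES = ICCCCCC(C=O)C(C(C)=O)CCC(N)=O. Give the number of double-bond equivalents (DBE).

3

Degree of unsaturation = (number of rings) + (number of π bonds).
Ring closures in the SMILES: 0.
π bonds: 3 double bonds (each 1 DoU) → 3 DoU from unsaturation.
Total DoU = 0 + 3 = 3.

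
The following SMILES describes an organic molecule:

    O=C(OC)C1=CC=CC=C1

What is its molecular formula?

Walk through each heavy atom and fill implicit hydrogens from standard valence (C 4, N 3, O 2, S 2, halogen 1):
  atom 1: O, bond orders sum to 2 (valence 2) → 0 H
  atom 2: C, bond orders sum to 4 (valence 4) → 0 H
  atom 3: O, bond orders sum to 2 (valence 2) → 0 H
  atom 4: C, bond orders sum to 1 (valence 4) → 3 H
  atom 5: C, bond orders sum to 4 (valence 4) → 0 H
  atom 6: C, bond orders sum to 3 (valence 4) → 1 H
  atom 7: C, bond orders sum to 3 (valence 4) → 1 H
  atom 8: C, bond orders sum to 3 (valence 4) → 1 H
  atom 9: C, bond orders sum to 3 (valence 4) → 1 H
  atom 10: C, bond orders sum to 3 (valence 4) → 1 H
Totals → C:8, H:8, O:2.

C8H8O2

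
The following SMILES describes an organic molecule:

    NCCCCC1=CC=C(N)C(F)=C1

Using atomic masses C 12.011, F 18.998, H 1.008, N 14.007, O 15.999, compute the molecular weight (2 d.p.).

First, the molecular formula is C10H15FN2 (counting implicit H from valence).
  C: 10 × 12.011 = 120.110
  F: 1 × 18.998 = 18.998
  H: 15 × 1.008 = 15.120
  N: 2 × 14.007 = 28.014
Sum: 10×12.011 + 1×18.998 + 15×1.008 + 2×14.007 = 182.242 → 182.24 g/mol.

182.24 g/mol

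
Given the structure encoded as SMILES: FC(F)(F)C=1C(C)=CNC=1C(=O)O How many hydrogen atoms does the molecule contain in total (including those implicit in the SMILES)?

Walk through each heavy atom and fill implicit hydrogens from standard valence (C 4, N 3, O 2, S 2, halogen 1):
  atom 1: F (halogen, monovalent) → 0 H
  atom 2: C, bond orders sum to 4 (valence 4) → 0 H
  atom 3: F (halogen, monovalent) → 0 H
  atom 4: F (halogen, monovalent) → 0 H
  atom 5: C, bond orders sum to 4 (valence 4) → 0 H
  atom 6: C, bond orders sum to 4 (valence 4) → 0 H
  atom 7: C, bond orders sum to 1 (valence 4) → 3 H
  atom 8: C, bond orders sum to 3 (valence 4) → 1 H
  atom 9: N, bond orders sum to 2 (valence 3) → 1 H
  atom 10: C, bond orders sum to 4 (valence 4) → 0 H
  atom 11: C, bond orders sum to 4 (valence 4) → 0 H
  atom 12: O, bond orders sum to 2 (valence 2) → 0 H
  atom 13: O, bond orders sum to 1 (valence 2) → 1 H
Total hydrogens: 6.

6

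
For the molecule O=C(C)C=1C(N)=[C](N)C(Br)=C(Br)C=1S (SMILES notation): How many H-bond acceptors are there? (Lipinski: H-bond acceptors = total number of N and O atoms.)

N atoms: 2; O atoms: 1.
Lipinski HBA = 2 + 1 = 3.

3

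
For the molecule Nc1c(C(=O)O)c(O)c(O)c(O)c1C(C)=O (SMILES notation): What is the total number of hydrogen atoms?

9

Walk through each heavy atom and fill implicit hydrogens from standard valence (C 4, N 3, O 2, S 2, halogen 1); for lowercase aromatic atoms, an aromatic c carries 1 H when it has two neighbours and 0 H with three, and aromatic n carries 0 H:
  atom 1: N, bond orders sum to 1 (valence 3) → 2 H
  atom 2: aromatic c, 3 neighbours → 0 H
  atom 3: aromatic c, 3 neighbours → 0 H
  atom 4: C, bond orders sum to 4 (valence 4) → 0 H
  atom 5: O, bond orders sum to 2 (valence 2) → 0 H
  atom 6: O, bond orders sum to 1 (valence 2) → 1 H
  atom 7: aromatic c, 3 neighbours → 0 H
  atom 8: O, bond orders sum to 1 (valence 2) → 1 H
  atom 9: aromatic c, 3 neighbours → 0 H
  atom 10: O, bond orders sum to 1 (valence 2) → 1 H
  atom 11: aromatic c, 3 neighbours → 0 H
  atom 12: O, bond orders sum to 1 (valence 2) → 1 H
  atom 13: aromatic c, 3 neighbours → 0 H
  atom 14: C, bond orders sum to 4 (valence 4) → 0 H
  atom 15: C, bond orders sum to 1 (valence 4) → 3 H
  atom 16: O, bond orders sum to 2 (valence 2) → 0 H
Total hydrogens: 9.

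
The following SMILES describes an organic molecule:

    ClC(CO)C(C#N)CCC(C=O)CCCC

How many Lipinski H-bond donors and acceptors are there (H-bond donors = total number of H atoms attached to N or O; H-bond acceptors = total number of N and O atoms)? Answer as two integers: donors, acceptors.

Donors: find every N or O and count the H atoms it carries.
  atom 4 (O): bond orders sum to 1 → 1 H
  atom 7 (N): bond orders sum to 3 → 0 H
  atom 12 (O): bond orders sum to 2 → 0 H
Lipinski HBD = 1.
Acceptors: N atoms = 1, O atoms = 2 → HBA = 3.

1, 3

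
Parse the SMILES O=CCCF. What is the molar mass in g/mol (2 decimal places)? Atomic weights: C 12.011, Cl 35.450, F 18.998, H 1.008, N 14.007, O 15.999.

First, the molecular formula is C3H5FO (counting implicit H from valence).
  C: 3 × 12.011 = 36.033
  F: 1 × 18.998 = 18.998
  H: 5 × 1.008 = 5.040
  O: 1 × 15.999 = 15.999
Sum: 3×12.011 + 1×18.998 + 5×1.008 + 1×15.999 = 76.070 → 76.07 g/mol.

76.07 g/mol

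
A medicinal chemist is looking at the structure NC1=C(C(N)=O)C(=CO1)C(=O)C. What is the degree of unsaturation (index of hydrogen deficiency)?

5

Degree of unsaturation = (number of rings) + (number of π bonds).
Ring closures in the SMILES: 1.
π bonds: 4 double bonds (each 1 DoU) → 4 DoU from unsaturation.
Total DoU = 1 + 4 = 5.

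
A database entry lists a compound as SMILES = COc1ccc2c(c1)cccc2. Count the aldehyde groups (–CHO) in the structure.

0

Scan the SMILES for the aldehyde motif — none present.
Groups that are present: 1 ether.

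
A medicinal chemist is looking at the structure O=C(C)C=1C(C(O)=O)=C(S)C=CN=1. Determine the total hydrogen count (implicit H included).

Walk through each heavy atom and fill implicit hydrogens from standard valence (C 4, N 3, O 2, S 2, halogen 1):
  atom 1: O, bond orders sum to 2 (valence 2) → 0 H
  atom 2: C, bond orders sum to 4 (valence 4) → 0 H
  atom 3: C, bond orders sum to 1 (valence 4) → 3 H
  atom 4: C, bond orders sum to 4 (valence 4) → 0 H
  atom 5: C, bond orders sum to 4 (valence 4) → 0 H
  atom 6: C, bond orders sum to 4 (valence 4) → 0 H
  atom 7: O, bond orders sum to 1 (valence 2) → 1 H
  atom 8: O, bond orders sum to 2 (valence 2) → 0 H
  atom 9: C, bond orders sum to 4 (valence 4) → 0 H
  atom 10: S, bond orders sum to 1 (valence 2) → 1 H
  atom 11: C, bond orders sum to 3 (valence 4) → 1 H
  atom 12: C, bond orders sum to 3 (valence 4) → 1 H
  atom 13: N, bond orders sum to 3 (valence 3) → 0 H
Total hydrogens: 7.

7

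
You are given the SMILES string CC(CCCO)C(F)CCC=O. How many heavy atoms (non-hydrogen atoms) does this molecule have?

12

Every atom symbol written in the SMILES (organic subset) is one heavy atom; implicit H are not written.
Heavy atoms by element → C:9, F:1, O:2.
Total: 12.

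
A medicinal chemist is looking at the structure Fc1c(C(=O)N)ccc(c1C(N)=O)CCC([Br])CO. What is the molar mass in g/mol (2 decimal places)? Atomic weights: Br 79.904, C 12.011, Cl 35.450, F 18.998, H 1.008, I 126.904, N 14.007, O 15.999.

333.16 g/mol

First, the molecular formula is C12H14BrFN2O3 (counting implicit H from valence).
  Br: 1 × 79.904 = 79.904
  C: 12 × 12.011 = 144.132
  F: 1 × 18.998 = 18.998
  H: 14 × 1.008 = 14.112
  N: 2 × 14.007 = 28.014
  O: 3 × 15.999 = 47.997
Sum: 1×79.904 + 12×12.011 + 1×18.998 + 14×1.008 + 2×14.007 + 3×15.999 = 333.157 → 333.16 g/mol.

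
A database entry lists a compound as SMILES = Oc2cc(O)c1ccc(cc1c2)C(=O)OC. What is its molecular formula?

C12H10O4

Walk through each heavy atom and fill implicit hydrogens from standard valence (C 4, N 3, O 2, S 2, halogen 1); for lowercase aromatic atoms, an aromatic c carries 1 H when it has two neighbours and 0 H with three, and aromatic n carries 0 H:
  atom 1: O, bond orders sum to 1 (valence 2) → 1 H
  atom 2: aromatic c, 3 neighbours → 0 H
  atom 3: aromatic c, 2 neighbours → 1 H
  atom 4: aromatic c, 3 neighbours → 0 H
  atom 5: O, bond orders sum to 1 (valence 2) → 1 H
  atom 6: aromatic c, 3 neighbours → 0 H
  atom 7: aromatic c, 2 neighbours → 1 H
  atom 8: aromatic c, 2 neighbours → 1 H
  atom 9: aromatic c, 3 neighbours → 0 H
  atom 10: aromatic c, 2 neighbours → 1 H
  atom 11: aromatic c, 3 neighbours → 0 H
  atom 12: aromatic c, 2 neighbours → 1 H
  atom 13: C, bond orders sum to 4 (valence 4) → 0 H
  atom 14: O, bond orders sum to 2 (valence 2) → 0 H
  atom 15: O, bond orders sum to 2 (valence 2) → 0 H
  atom 16: C, bond orders sum to 1 (valence 4) → 3 H
Totals → C:12, H:10, O:4.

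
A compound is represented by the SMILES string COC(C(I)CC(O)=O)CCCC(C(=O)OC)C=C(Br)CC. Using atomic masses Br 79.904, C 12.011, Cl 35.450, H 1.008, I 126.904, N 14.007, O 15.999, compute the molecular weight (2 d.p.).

491.16 g/mol

First, the molecular formula is C15H24BrIO5 (counting implicit H from valence).
  Br: 1 × 79.904 = 79.904
  C: 15 × 12.011 = 180.165
  H: 24 × 1.008 = 24.192
  I: 1 × 126.904 = 126.904
  O: 5 × 15.999 = 79.995
Sum: 1×79.904 + 15×12.011 + 24×1.008 + 1×126.904 + 5×15.999 = 491.160 → 491.16 g/mol.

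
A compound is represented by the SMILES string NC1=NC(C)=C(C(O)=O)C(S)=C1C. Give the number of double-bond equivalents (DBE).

Molecular formula: C8H10N2O2S.
DoU = (2C + 2 + N − H − X) / 2, where X is the halogen count and O/S are ignored.
    = (2·8 + 2 + 2 − 10 − 0) / 2 = 10 / 2 = 5.

5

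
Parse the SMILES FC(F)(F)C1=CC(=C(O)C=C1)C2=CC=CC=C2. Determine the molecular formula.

C13H9F3O

Walk through each heavy atom and fill implicit hydrogens from standard valence (C 4, N 3, O 2, S 2, halogen 1):
  atom 1: F (halogen, monovalent) → 0 H
  atom 2: C, bond orders sum to 4 (valence 4) → 0 H
  atom 3: F (halogen, monovalent) → 0 H
  atom 4: F (halogen, monovalent) → 0 H
  atom 5: C, bond orders sum to 4 (valence 4) → 0 H
  atom 6: C, bond orders sum to 3 (valence 4) → 1 H
  atom 7: C, bond orders sum to 4 (valence 4) → 0 H
  atom 8: C, bond orders sum to 4 (valence 4) → 0 H
  atom 9: O, bond orders sum to 1 (valence 2) → 1 H
  atom 10: C, bond orders sum to 3 (valence 4) → 1 H
  atom 11: C, bond orders sum to 3 (valence 4) → 1 H
  atom 12: C, bond orders sum to 4 (valence 4) → 0 H
  atom 13: C, bond orders sum to 3 (valence 4) → 1 H
  atom 14: C, bond orders sum to 3 (valence 4) → 1 H
  atom 15: C, bond orders sum to 3 (valence 4) → 1 H
  atom 16: C, bond orders sum to 3 (valence 4) → 1 H
  atom 17: C, bond orders sum to 3 (valence 4) → 1 H
Totals → C:13, H:9, F:3, O:1.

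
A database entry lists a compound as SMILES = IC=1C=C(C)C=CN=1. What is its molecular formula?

Walk through each heavy atom and fill implicit hydrogens from standard valence (C 4, N 3, O 2, S 2, halogen 1):
  atom 1: I (halogen, monovalent) → 0 H
  atom 2: C, bond orders sum to 4 (valence 4) → 0 H
  atom 3: C, bond orders sum to 3 (valence 4) → 1 H
  atom 4: C, bond orders sum to 4 (valence 4) → 0 H
  atom 5: C, bond orders sum to 1 (valence 4) → 3 H
  atom 6: C, bond orders sum to 3 (valence 4) → 1 H
  atom 7: C, bond orders sum to 3 (valence 4) → 1 H
  atom 8: N, bond orders sum to 3 (valence 3) → 0 H
Totals → C:6, H:6, I:1, N:1.
In Hill order: C6H6IN.

C6H6IN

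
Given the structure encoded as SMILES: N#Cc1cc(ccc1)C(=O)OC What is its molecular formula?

C9H7NO2

Walk through each heavy atom and fill implicit hydrogens from standard valence (C 4, N 3, O 2, S 2, halogen 1); for lowercase aromatic atoms, an aromatic c carries 1 H when it has two neighbours and 0 H with three, and aromatic n carries 0 H:
  atom 1: N, bond orders sum to 3 (valence 3) → 0 H
  atom 2: C, bond orders sum to 4 (valence 4) → 0 H
  atom 3: aromatic c, 3 neighbours → 0 H
  atom 4: aromatic c, 2 neighbours → 1 H
  atom 5: aromatic c, 3 neighbours → 0 H
  atom 6: aromatic c, 2 neighbours → 1 H
  atom 7: aromatic c, 2 neighbours → 1 H
  atom 8: aromatic c, 2 neighbours → 1 H
  atom 9: C, bond orders sum to 4 (valence 4) → 0 H
  atom 10: O, bond orders sum to 2 (valence 2) → 0 H
  atom 11: O, bond orders sum to 2 (valence 2) → 0 H
  atom 12: C, bond orders sum to 1 (valence 4) → 3 H
Totals → C:9, H:7, N:1, O:2.
In Hill order: C9H7NO2.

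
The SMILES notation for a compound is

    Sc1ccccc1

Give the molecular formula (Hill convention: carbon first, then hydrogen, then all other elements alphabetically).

C6H6S

Walk through each heavy atom and fill implicit hydrogens from standard valence (C 4, N 3, O 2, S 2, halogen 1); for lowercase aromatic atoms, an aromatic c carries 1 H when it has two neighbours and 0 H with three, and aromatic n carries 0 H:
  atom 1: S, bond orders sum to 1 (valence 2) → 1 H
  atom 2: aromatic c, 3 neighbours → 0 H
  atom 3: aromatic c, 2 neighbours → 1 H
  atom 4: aromatic c, 2 neighbours → 1 H
  atom 5: aromatic c, 2 neighbours → 1 H
  atom 6: aromatic c, 2 neighbours → 1 H
  atom 7: aromatic c, 2 neighbours → 1 H
Totals → C:6, H:6, S:1.
In Hill order: C6H6S.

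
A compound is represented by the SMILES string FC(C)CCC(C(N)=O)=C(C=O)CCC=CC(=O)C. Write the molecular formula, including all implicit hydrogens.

C14H20FNO3

Walk through each heavy atom and fill implicit hydrogens from standard valence (C 4, N 3, O 2, S 2, halogen 1):
  atom 1: F (halogen, monovalent) → 0 H
  atom 2: C, bond orders sum to 3 (valence 4) → 1 H
  atom 3: C, bond orders sum to 1 (valence 4) → 3 H
  atom 4: C, bond orders sum to 2 (valence 4) → 2 H
  atom 5: C, bond orders sum to 2 (valence 4) → 2 H
  atom 6: C, bond orders sum to 4 (valence 4) → 0 H
  atom 7: C, bond orders sum to 4 (valence 4) → 0 H
  atom 8: N, bond orders sum to 1 (valence 3) → 2 H
  atom 9: O, bond orders sum to 2 (valence 2) → 0 H
  atom 10: C, bond orders sum to 4 (valence 4) → 0 H
  atom 11: C, bond orders sum to 3 (valence 4) → 1 H
  atom 12: O, bond orders sum to 2 (valence 2) → 0 H
  atom 13: C, bond orders sum to 2 (valence 4) → 2 H
  atom 14: C, bond orders sum to 2 (valence 4) → 2 H
  atom 15: C, bond orders sum to 3 (valence 4) → 1 H
  atom 16: C, bond orders sum to 3 (valence 4) → 1 H
  atom 17: C, bond orders sum to 4 (valence 4) → 0 H
  atom 18: O, bond orders sum to 2 (valence 2) → 0 H
  atom 19: C, bond orders sum to 1 (valence 4) → 3 H
Totals → C:14, H:20, F:1, N:1, O:3.
In Hill order: C14H20FNO3.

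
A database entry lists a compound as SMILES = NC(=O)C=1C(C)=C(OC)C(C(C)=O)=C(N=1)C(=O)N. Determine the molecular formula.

Walk through each heavy atom and fill implicit hydrogens from standard valence (C 4, N 3, O 2, S 2, halogen 1):
  atom 1: N, bond orders sum to 1 (valence 3) → 2 H
  atom 2: C, bond orders sum to 4 (valence 4) → 0 H
  atom 3: O, bond orders sum to 2 (valence 2) → 0 H
  atom 4: C, bond orders sum to 4 (valence 4) → 0 H
  atom 5: C, bond orders sum to 4 (valence 4) → 0 H
  atom 6: C, bond orders sum to 1 (valence 4) → 3 H
  atom 7: C, bond orders sum to 4 (valence 4) → 0 H
  atom 8: O, bond orders sum to 2 (valence 2) → 0 H
  atom 9: C, bond orders sum to 1 (valence 4) → 3 H
  atom 10: C, bond orders sum to 4 (valence 4) → 0 H
  atom 11: C, bond orders sum to 4 (valence 4) → 0 H
  atom 12: C, bond orders sum to 1 (valence 4) → 3 H
  atom 13: O, bond orders sum to 2 (valence 2) → 0 H
  atom 14: C, bond orders sum to 4 (valence 4) → 0 H
  atom 15: N, bond orders sum to 3 (valence 3) → 0 H
  atom 16: C, bond orders sum to 4 (valence 4) → 0 H
  atom 17: O, bond orders sum to 2 (valence 2) → 0 H
  atom 18: N, bond orders sum to 1 (valence 3) → 2 H
Totals → C:11, H:13, N:3, O:4.

C11H13N3O4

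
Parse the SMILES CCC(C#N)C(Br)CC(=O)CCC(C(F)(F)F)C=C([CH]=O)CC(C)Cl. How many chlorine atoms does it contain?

1

Scan the SMILES for Cl atoms (remember two-letter symbols like Cl and Br are single atoms).
Chlorine count: 1.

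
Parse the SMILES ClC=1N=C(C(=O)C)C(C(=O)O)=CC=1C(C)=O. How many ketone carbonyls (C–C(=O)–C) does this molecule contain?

The ketone motif appears at heavy-atom positions 5, 14 in the SMILES.
Other groups present: 1 carboxylic acid.
Ketone count: 2.

2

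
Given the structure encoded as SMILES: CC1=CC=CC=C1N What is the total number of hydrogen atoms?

9

Walk through each heavy atom and fill implicit hydrogens from standard valence (C 4, N 3, O 2, S 2, halogen 1):
  atom 1: C, bond orders sum to 1 (valence 4) → 3 H
  atom 2: C, bond orders sum to 4 (valence 4) → 0 H
  atom 3: C, bond orders sum to 3 (valence 4) → 1 H
  atom 4: C, bond orders sum to 3 (valence 4) → 1 H
  atom 5: C, bond orders sum to 3 (valence 4) → 1 H
  atom 6: C, bond orders sum to 3 (valence 4) → 1 H
  atom 7: C, bond orders sum to 4 (valence 4) → 0 H
  atom 8: N, bond orders sum to 1 (valence 3) → 2 H
Total hydrogens: 9.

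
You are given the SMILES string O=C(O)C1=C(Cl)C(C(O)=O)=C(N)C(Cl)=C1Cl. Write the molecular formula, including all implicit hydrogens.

Walk through each heavy atom and fill implicit hydrogens from standard valence (C 4, N 3, O 2, S 2, halogen 1):
  atom 1: O, bond orders sum to 2 (valence 2) → 0 H
  atom 2: C, bond orders sum to 4 (valence 4) → 0 H
  atom 3: O, bond orders sum to 1 (valence 2) → 1 H
  atom 4: C, bond orders sum to 4 (valence 4) → 0 H
  atom 5: C, bond orders sum to 4 (valence 4) → 0 H
  atom 6: Cl (halogen, monovalent) → 0 H
  atom 7: C, bond orders sum to 4 (valence 4) → 0 H
  atom 8: C, bond orders sum to 4 (valence 4) → 0 H
  atom 9: O, bond orders sum to 1 (valence 2) → 1 H
  atom 10: O, bond orders sum to 2 (valence 2) → 0 H
  atom 11: C, bond orders sum to 4 (valence 4) → 0 H
  atom 12: N, bond orders sum to 1 (valence 3) → 2 H
  atom 13: C, bond orders sum to 4 (valence 4) → 0 H
  atom 14: Cl (halogen, monovalent) → 0 H
  atom 15: C, bond orders sum to 4 (valence 4) → 0 H
  atom 16: Cl (halogen, monovalent) → 0 H
Totals → C:8, H:4, Cl:3, N:1, O:4.
In Hill order: C8H4Cl3NO4.

C8H4Cl3NO4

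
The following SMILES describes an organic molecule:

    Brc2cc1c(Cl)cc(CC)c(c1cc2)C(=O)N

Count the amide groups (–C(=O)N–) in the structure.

The amide motif appears at heavy-atom position 15 in the SMILES.
Amide count: 1.

1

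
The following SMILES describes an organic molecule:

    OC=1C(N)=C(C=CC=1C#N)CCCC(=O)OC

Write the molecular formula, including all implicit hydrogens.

Walk through each heavy atom and fill implicit hydrogens from standard valence (C 4, N 3, O 2, S 2, halogen 1):
  atom 1: O, bond orders sum to 1 (valence 2) → 1 H
  atom 2: C, bond orders sum to 4 (valence 4) → 0 H
  atom 3: C, bond orders sum to 4 (valence 4) → 0 H
  atom 4: N, bond orders sum to 1 (valence 3) → 2 H
  atom 5: C, bond orders sum to 4 (valence 4) → 0 H
  atom 6: C, bond orders sum to 3 (valence 4) → 1 H
  atom 7: C, bond orders sum to 3 (valence 4) → 1 H
  atom 8: C, bond orders sum to 4 (valence 4) → 0 H
  atom 9: C, bond orders sum to 4 (valence 4) → 0 H
  atom 10: N, bond orders sum to 3 (valence 3) → 0 H
  atom 11: C, bond orders sum to 2 (valence 4) → 2 H
  atom 12: C, bond orders sum to 2 (valence 4) → 2 H
  atom 13: C, bond orders sum to 2 (valence 4) → 2 H
  atom 14: C, bond orders sum to 4 (valence 4) → 0 H
  atom 15: O, bond orders sum to 2 (valence 2) → 0 H
  atom 16: O, bond orders sum to 2 (valence 2) → 0 H
  atom 17: C, bond orders sum to 1 (valence 4) → 3 H
Totals → C:12, H:14, N:2, O:3.
In Hill order: C12H14N2O3.

C12H14N2O3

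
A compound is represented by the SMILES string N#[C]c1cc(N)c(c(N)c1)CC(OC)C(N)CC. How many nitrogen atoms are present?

Scan the SMILES for N atoms (remember two-letter symbols like Cl and Br are single atoms).
Nitrogen count: 4.

4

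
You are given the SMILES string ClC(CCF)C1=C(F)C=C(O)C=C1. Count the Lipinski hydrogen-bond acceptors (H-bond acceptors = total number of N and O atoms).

N atoms: 0; O atoms: 1.
Lipinski HBA = 0 + 1 = 1.

1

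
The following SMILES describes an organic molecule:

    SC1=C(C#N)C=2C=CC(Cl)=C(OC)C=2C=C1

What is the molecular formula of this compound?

Walk through each heavy atom and fill implicit hydrogens from standard valence (C 4, N 3, O 2, S 2, halogen 1):
  atom 1: S, bond orders sum to 1 (valence 2) → 1 H
  atom 2: C, bond orders sum to 4 (valence 4) → 0 H
  atom 3: C, bond orders sum to 4 (valence 4) → 0 H
  atom 4: C, bond orders sum to 4 (valence 4) → 0 H
  atom 5: N, bond orders sum to 3 (valence 3) → 0 H
  atom 6: C, bond orders sum to 4 (valence 4) → 0 H
  atom 7: C, bond orders sum to 3 (valence 4) → 1 H
  atom 8: C, bond orders sum to 3 (valence 4) → 1 H
  atom 9: C, bond orders sum to 4 (valence 4) → 0 H
  atom 10: Cl (halogen, monovalent) → 0 H
  atom 11: C, bond orders sum to 4 (valence 4) → 0 H
  atom 12: O, bond orders sum to 2 (valence 2) → 0 H
  atom 13: C, bond orders sum to 1 (valence 4) → 3 H
  atom 14: C, bond orders sum to 4 (valence 4) → 0 H
  atom 15: C, bond orders sum to 3 (valence 4) → 1 H
  atom 16: C, bond orders sum to 3 (valence 4) → 1 H
Totals → C:12, H:8, Cl:1, N:1, O:1, S:1.
In Hill order: C12H8ClNOS.

C12H8ClNOS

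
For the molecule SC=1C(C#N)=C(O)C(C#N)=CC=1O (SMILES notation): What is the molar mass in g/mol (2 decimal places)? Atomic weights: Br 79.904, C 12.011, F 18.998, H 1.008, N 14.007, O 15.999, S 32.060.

192.19 g/mol

First, the molecular formula is C8H4N2O2S (counting implicit H from valence).
  C: 8 × 12.011 = 96.088
  H: 4 × 1.008 = 4.032
  N: 2 × 14.007 = 28.014
  O: 2 × 15.999 = 31.998
  S: 1 × 32.060 = 32.060
Sum: 8×12.011 + 4×1.008 + 2×14.007 + 2×15.999 + 1×32.060 = 192.192 → 192.19 g/mol.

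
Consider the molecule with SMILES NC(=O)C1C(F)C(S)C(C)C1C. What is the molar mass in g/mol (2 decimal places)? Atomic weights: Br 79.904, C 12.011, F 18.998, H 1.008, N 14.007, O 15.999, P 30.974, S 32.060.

191.26 g/mol

First, the molecular formula is C8H14FNOS (counting implicit H from valence).
  C: 8 × 12.011 = 96.088
  F: 1 × 18.998 = 18.998
  H: 14 × 1.008 = 14.112
  N: 1 × 14.007 = 14.007
  O: 1 × 15.999 = 15.999
  S: 1 × 32.060 = 32.060
Sum: 8×12.011 + 1×18.998 + 14×1.008 + 1×14.007 + 1×15.999 + 1×32.060 = 191.264 → 191.26 g/mol.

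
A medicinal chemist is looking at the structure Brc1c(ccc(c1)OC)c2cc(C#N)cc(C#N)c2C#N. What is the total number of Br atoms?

Scan the SMILES for Br atoms (remember two-letter symbols like Cl and Br are single atoms).
Bromine count: 1.

1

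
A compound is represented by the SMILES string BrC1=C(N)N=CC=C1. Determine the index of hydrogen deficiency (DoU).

Degree of unsaturation = (number of rings) + (number of π bonds).
Ring closures in the SMILES: 1.
π bonds: 3 double bonds (each 1 DoU) → 3 DoU from unsaturation.
Total DoU = 1 + 3 = 4.

4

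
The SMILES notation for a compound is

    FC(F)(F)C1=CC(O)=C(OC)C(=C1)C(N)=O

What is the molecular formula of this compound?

C9H8F3NO3

Walk through each heavy atom and fill implicit hydrogens from standard valence (C 4, N 3, O 2, S 2, halogen 1):
  atom 1: F (halogen, monovalent) → 0 H
  atom 2: C, bond orders sum to 4 (valence 4) → 0 H
  atom 3: F (halogen, monovalent) → 0 H
  atom 4: F (halogen, monovalent) → 0 H
  atom 5: C, bond orders sum to 4 (valence 4) → 0 H
  atom 6: C, bond orders sum to 3 (valence 4) → 1 H
  atom 7: C, bond orders sum to 4 (valence 4) → 0 H
  atom 8: O, bond orders sum to 1 (valence 2) → 1 H
  atom 9: C, bond orders sum to 4 (valence 4) → 0 H
  atom 10: O, bond orders sum to 2 (valence 2) → 0 H
  atom 11: C, bond orders sum to 1 (valence 4) → 3 H
  atom 12: C, bond orders sum to 4 (valence 4) → 0 H
  atom 13: C, bond orders sum to 3 (valence 4) → 1 H
  atom 14: C, bond orders sum to 4 (valence 4) → 0 H
  atom 15: N, bond orders sum to 1 (valence 3) → 2 H
  atom 16: O, bond orders sum to 2 (valence 2) → 0 H
Totals → C:9, H:8, F:3, N:1, O:3.
In Hill order: C9H8F3NO3.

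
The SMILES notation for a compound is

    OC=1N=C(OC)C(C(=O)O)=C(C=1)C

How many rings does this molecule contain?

1

In SMILES, each pair of matching ring-closure digits denotes one ring-closing bond; the number of such bonds equals the number of independent rings.
Ring-closure bonds here: 1.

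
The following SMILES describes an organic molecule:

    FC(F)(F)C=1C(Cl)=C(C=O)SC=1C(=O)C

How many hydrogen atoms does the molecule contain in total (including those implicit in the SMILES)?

Walk through each heavy atom and fill implicit hydrogens from standard valence (C 4, N 3, O 2, S 2, halogen 1):
  atom 1: F (halogen, monovalent) → 0 H
  atom 2: C, bond orders sum to 4 (valence 4) → 0 H
  atom 3: F (halogen, monovalent) → 0 H
  atom 4: F (halogen, monovalent) → 0 H
  atom 5: C, bond orders sum to 4 (valence 4) → 0 H
  atom 6: C, bond orders sum to 4 (valence 4) → 0 H
  atom 7: Cl (halogen, monovalent) → 0 H
  atom 8: C, bond orders sum to 4 (valence 4) → 0 H
  atom 9: C, bond orders sum to 3 (valence 4) → 1 H
  atom 10: O, bond orders sum to 2 (valence 2) → 0 H
  atom 11: S, bond orders sum to 2 (valence 2) → 0 H
  atom 12: C, bond orders sum to 4 (valence 4) → 0 H
  atom 13: C, bond orders sum to 4 (valence 4) → 0 H
  atom 14: O, bond orders sum to 2 (valence 2) → 0 H
  atom 15: C, bond orders sum to 1 (valence 4) → 3 H
Total hydrogens: 4.

4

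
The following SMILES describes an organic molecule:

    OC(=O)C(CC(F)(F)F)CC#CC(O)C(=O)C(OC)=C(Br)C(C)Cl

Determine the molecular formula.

C14H15BrClF3O5

Walk through each heavy atom and fill implicit hydrogens from standard valence (C 4, N 3, O 2, S 2, halogen 1):
  atom 1: O, bond orders sum to 1 (valence 2) → 1 H
  atom 2: C, bond orders sum to 4 (valence 4) → 0 H
  atom 3: O, bond orders sum to 2 (valence 2) → 0 H
  atom 4: C, bond orders sum to 3 (valence 4) → 1 H
  atom 5: C, bond orders sum to 2 (valence 4) → 2 H
  atom 6: C, bond orders sum to 4 (valence 4) → 0 H
  atom 7: F (halogen, monovalent) → 0 H
  atom 8: F (halogen, monovalent) → 0 H
  atom 9: F (halogen, monovalent) → 0 H
  atom 10: C, bond orders sum to 2 (valence 4) → 2 H
  atom 11: C, bond orders sum to 4 (valence 4) → 0 H
  atom 12: C, bond orders sum to 4 (valence 4) → 0 H
  atom 13: C, bond orders sum to 3 (valence 4) → 1 H
  atom 14: O, bond orders sum to 1 (valence 2) → 1 H
  atom 15: C, bond orders sum to 4 (valence 4) → 0 H
  atom 16: O, bond orders sum to 2 (valence 2) → 0 H
  atom 17: C, bond orders sum to 4 (valence 4) → 0 H
  atom 18: O, bond orders sum to 2 (valence 2) → 0 H
  atom 19: C, bond orders sum to 1 (valence 4) → 3 H
  atom 20: C, bond orders sum to 4 (valence 4) → 0 H
  atom 21: Br (halogen, monovalent) → 0 H
  atom 22: C, bond orders sum to 3 (valence 4) → 1 H
  atom 23: C, bond orders sum to 1 (valence 4) → 3 H
  atom 24: Cl (halogen, monovalent) → 0 H
Totals → C:14, H:15, Br:1, Cl:1, F:3, O:5.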